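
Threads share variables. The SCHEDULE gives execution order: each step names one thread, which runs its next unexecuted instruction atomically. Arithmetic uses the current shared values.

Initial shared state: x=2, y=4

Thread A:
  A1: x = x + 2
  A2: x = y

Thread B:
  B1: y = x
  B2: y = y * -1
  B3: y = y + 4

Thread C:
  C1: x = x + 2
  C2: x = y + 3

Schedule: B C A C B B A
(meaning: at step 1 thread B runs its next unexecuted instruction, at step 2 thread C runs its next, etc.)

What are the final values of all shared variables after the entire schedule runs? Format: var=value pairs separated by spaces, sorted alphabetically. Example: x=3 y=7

Answer: x=2 y=2

Derivation:
Step 1: thread B executes B1 (y = x). Shared: x=2 y=2. PCs: A@0 B@1 C@0
Step 2: thread C executes C1 (x = x + 2). Shared: x=4 y=2. PCs: A@0 B@1 C@1
Step 3: thread A executes A1 (x = x + 2). Shared: x=6 y=2. PCs: A@1 B@1 C@1
Step 4: thread C executes C2 (x = y + 3). Shared: x=5 y=2. PCs: A@1 B@1 C@2
Step 5: thread B executes B2 (y = y * -1). Shared: x=5 y=-2. PCs: A@1 B@2 C@2
Step 6: thread B executes B3 (y = y + 4). Shared: x=5 y=2. PCs: A@1 B@3 C@2
Step 7: thread A executes A2 (x = y). Shared: x=2 y=2. PCs: A@2 B@3 C@2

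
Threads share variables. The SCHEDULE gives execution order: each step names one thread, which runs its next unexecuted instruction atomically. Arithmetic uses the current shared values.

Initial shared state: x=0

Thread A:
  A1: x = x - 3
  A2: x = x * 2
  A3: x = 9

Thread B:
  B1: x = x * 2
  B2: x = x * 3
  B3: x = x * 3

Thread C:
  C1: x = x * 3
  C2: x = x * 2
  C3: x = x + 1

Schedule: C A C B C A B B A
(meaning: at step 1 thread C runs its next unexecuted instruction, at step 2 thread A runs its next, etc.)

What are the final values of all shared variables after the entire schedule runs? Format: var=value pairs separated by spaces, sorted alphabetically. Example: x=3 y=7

Answer: x=9

Derivation:
Step 1: thread C executes C1 (x = x * 3). Shared: x=0. PCs: A@0 B@0 C@1
Step 2: thread A executes A1 (x = x - 3). Shared: x=-3. PCs: A@1 B@0 C@1
Step 3: thread C executes C2 (x = x * 2). Shared: x=-6. PCs: A@1 B@0 C@2
Step 4: thread B executes B1 (x = x * 2). Shared: x=-12. PCs: A@1 B@1 C@2
Step 5: thread C executes C3 (x = x + 1). Shared: x=-11. PCs: A@1 B@1 C@3
Step 6: thread A executes A2 (x = x * 2). Shared: x=-22. PCs: A@2 B@1 C@3
Step 7: thread B executes B2 (x = x * 3). Shared: x=-66. PCs: A@2 B@2 C@3
Step 8: thread B executes B3 (x = x * 3). Shared: x=-198. PCs: A@2 B@3 C@3
Step 9: thread A executes A3 (x = 9). Shared: x=9. PCs: A@3 B@3 C@3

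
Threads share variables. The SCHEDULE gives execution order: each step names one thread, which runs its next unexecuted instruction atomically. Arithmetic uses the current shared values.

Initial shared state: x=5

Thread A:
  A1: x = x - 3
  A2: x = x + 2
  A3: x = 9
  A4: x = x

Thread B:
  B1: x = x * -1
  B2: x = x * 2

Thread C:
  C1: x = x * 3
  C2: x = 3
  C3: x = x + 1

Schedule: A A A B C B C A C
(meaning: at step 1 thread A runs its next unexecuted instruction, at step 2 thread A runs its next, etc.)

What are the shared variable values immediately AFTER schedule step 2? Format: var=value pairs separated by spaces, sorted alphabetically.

Step 1: thread A executes A1 (x = x - 3). Shared: x=2. PCs: A@1 B@0 C@0
Step 2: thread A executes A2 (x = x + 2). Shared: x=4. PCs: A@2 B@0 C@0

Answer: x=4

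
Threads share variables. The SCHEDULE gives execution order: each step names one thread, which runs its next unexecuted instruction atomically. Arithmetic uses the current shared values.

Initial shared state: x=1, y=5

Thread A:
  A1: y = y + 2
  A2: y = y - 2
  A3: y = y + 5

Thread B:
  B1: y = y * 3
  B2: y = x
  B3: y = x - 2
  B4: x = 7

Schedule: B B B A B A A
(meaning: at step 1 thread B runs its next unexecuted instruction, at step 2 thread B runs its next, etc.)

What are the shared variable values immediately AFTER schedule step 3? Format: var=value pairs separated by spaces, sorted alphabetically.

Answer: x=1 y=-1

Derivation:
Step 1: thread B executes B1 (y = y * 3). Shared: x=1 y=15. PCs: A@0 B@1
Step 2: thread B executes B2 (y = x). Shared: x=1 y=1. PCs: A@0 B@2
Step 3: thread B executes B3 (y = x - 2). Shared: x=1 y=-1. PCs: A@0 B@3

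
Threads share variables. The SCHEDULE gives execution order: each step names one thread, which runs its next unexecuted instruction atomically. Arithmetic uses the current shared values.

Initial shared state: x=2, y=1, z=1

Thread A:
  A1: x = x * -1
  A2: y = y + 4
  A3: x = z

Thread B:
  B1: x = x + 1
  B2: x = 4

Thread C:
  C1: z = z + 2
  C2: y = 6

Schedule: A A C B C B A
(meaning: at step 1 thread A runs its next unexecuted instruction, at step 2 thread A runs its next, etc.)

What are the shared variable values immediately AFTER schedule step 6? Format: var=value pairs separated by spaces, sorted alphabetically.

Answer: x=4 y=6 z=3

Derivation:
Step 1: thread A executes A1 (x = x * -1). Shared: x=-2 y=1 z=1. PCs: A@1 B@0 C@0
Step 2: thread A executes A2 (y = y + 4). Shared: x=-2 y=5 z=1. PCs: A@2 B@0 C@0
Step 3: thread C executes C1 (z = z + 2). Shared: x=-2 y=5 z=3. PCs: A@2 B@0 C@1
Step 4: thread B executes B1 (x = x + 1). Shared: x=-1 y=5 z=3. PCs: A@2 B@1 C@1
Step 5: thread C executes C2 (y = 6). Shared: x=-1 y=6 z=3. PCs: A@2 B@1 C@2
Step 6: thread B executes B2 (x = 4). Shared: x=4 y=6 z=3. PCs: A@2 B@2 C@2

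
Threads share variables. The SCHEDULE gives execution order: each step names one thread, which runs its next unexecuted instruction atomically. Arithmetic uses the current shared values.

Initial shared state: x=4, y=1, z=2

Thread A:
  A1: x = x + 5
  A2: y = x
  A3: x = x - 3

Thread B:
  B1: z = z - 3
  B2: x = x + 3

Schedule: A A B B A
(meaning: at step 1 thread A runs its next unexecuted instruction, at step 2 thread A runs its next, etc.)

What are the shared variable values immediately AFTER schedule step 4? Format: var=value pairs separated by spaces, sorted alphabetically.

Step 1: thread A executes A1 (x = x + 5). Shared: x=9 y=1 z=2. PCs: A@1 B@0
Step 2: thread A executes A2 (y = x). Shared: x=9 y=9 z=2. PCs: A@2 B@0
Step 3: thread B executes B1 (z = z - 3). Shared: x=9 y=9 z=-1. PCs: A@2 B@1
Step 4: thread B executes B2 (x = x + 3). Shared: x=12 y=9 z=-1. PCs: A@2 B@2

Answer: x=12 y=9 z=-1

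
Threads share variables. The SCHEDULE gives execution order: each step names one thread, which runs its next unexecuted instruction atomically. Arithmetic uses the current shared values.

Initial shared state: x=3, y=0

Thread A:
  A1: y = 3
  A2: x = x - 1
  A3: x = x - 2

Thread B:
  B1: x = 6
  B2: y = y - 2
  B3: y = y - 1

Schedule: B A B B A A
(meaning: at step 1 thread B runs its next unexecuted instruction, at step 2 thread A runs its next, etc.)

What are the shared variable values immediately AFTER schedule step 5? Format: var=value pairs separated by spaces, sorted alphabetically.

Answer: x=5 y=0

Derivation:
Step 1: thread B executes B1 (x = 6). Shared: x=6 y=0. PCs: A@0 B@1
Step 2: thread A executes A1 (y = 3). Shared: x=6 y=3. PCs: A@1 B@1
Step 3: thread B executes B2 (y = y - 2). Shared: x=6 y=1. PCs: A@1 B@2
Step 4: thread B executes B3 (y = y - 1). Shared: x=6 y=0. PCs: A@1 B@3
Step 5: thread A executes A2 (x = x - 1). Shared: x=5 y=0. PCs: A@2 B@3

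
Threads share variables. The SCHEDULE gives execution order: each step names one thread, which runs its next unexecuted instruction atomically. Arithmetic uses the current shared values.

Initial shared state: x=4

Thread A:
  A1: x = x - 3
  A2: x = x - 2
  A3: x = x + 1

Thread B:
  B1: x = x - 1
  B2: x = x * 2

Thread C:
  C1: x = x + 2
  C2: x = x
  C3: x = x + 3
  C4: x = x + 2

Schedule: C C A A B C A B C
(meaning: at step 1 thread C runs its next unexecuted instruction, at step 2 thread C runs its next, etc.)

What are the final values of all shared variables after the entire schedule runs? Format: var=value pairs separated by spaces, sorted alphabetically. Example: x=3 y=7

Answer: x=10

Derivation:
Step 1: thread C executes C1 (x = x + 2). Shared: x=6. PCs: A@0 B@0 C@1
Step 2: thread C executes C2 (x = x). Shared: x=6. PCs: A@0 B@0 C@2
Step 3: thread A executes A1 (x = x - 3). Shared: x=3. PCs: A@1 B@0 C@2
Step 4: thread A executes A2 (x = x - 2). Shared: x=1. PCs: A@2 B@0 C@2
Step 5: thread B executes B1 (x = x - 1). Shared: x=0. PCs: A@2 B@1 C@2
Step 6: thread C executes C3 (x = x + 3). Shared: x=3. PCs: A@2 B@1 C@3
Step 7: thread A executes A3 (x = x + 1). Shared: x=4. PCs: A@3 B@1 C@3
Step 8: thread B executes B2 (x = x * 2). Shared: x=8. PCs: A@3 B@2 C@3
Step 9: thread C executes C4 (x = x + 2). Shared: x=10. PCs: A@3 B@2 C@4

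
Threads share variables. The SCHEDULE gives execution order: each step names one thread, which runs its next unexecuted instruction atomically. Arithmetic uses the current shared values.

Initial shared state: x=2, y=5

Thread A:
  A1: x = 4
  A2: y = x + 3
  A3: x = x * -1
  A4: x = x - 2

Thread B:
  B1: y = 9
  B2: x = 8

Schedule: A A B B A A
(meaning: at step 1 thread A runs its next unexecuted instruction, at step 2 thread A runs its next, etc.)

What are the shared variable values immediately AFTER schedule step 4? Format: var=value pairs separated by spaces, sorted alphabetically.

Answer: x=8 y=9

Derivation:
Step 1: thread A executes A1 (x = 4). Shared: x=4 y=5. PCs: A@1 B@0
Step 2: thread A executes A2 (y = x + 3). Shared: x=4 y=7. PCs: A@2 B@0
Step 3: thread B executes B1 (y = 9). Shared: x=4 y=9. PCs: A@2 B@1
Step 4: thread B executes B2 (x = 8). Shared: x=8 y=9. PCs: A@2 B@2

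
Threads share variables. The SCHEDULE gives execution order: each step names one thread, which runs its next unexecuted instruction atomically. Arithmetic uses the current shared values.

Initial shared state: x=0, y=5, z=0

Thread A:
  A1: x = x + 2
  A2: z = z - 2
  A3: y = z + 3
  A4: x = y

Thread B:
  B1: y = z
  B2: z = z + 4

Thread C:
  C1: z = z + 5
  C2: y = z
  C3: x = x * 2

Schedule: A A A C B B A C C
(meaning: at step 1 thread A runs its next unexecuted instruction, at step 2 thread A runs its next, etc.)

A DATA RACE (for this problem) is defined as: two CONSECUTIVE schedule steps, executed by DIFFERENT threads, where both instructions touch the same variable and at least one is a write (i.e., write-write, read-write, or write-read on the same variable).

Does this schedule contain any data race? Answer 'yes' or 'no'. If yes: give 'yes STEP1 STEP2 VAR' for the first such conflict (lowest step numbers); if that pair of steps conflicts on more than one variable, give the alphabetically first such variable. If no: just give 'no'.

Steps 1,2: same thread (A). No race.
Steps 2,3: same thread (A). No race.
Steps 3,4: A(y = z + 3) vs C(z = z + 5). RACE on z (R-W).
Steps 4,5: C(z = z + 5) vs B(y = z). RACE on z (W-R).
Steps 5,6: same thread (B). No race.
Steps 6,7: B(r=z,w=z) vs A(r=y,w=x). No conflict.
Steps 7,8: A(x = y) vs C(y = z). RACE on y (R-W).
Steps 8,9: same thread (C). No race.
First conflict at steps 3,4.

Answer: yes 3 4 z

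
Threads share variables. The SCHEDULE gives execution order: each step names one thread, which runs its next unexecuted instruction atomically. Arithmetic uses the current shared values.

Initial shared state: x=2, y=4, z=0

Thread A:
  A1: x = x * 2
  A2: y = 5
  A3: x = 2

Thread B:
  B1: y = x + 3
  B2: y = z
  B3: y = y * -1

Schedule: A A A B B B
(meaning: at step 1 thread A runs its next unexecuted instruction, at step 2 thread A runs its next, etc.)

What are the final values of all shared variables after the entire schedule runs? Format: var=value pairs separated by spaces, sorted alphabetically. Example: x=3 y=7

Step 1: thread A executes A1 (x = x * 2). Shared: x=4 y=4 z=0. PCs: A@1 B@0
Step 2: thread A executes A2 (y = 5). Shared: x=4 y=5 z=0. PCs: A@2 B@0
Step 3: thread A executes A3 (x = 2). Shared: x=2 y=5 z=0. PCs: A@3 B@0
Step 4: thread B executes B1 (y = x + 3). Shared: x=2 y=5 z=0. PCs: A@3 B@1
Step 5: thread B executes B2 (y = z). Shared: x=2 y=0 z=0. PCs: A@3 B@2
Step 6: thread B executes B3 (y = y * -1). Shared: x=2 y=0 z=0. PCs: A@3 B@3

Answer: x=2 y=0 z=0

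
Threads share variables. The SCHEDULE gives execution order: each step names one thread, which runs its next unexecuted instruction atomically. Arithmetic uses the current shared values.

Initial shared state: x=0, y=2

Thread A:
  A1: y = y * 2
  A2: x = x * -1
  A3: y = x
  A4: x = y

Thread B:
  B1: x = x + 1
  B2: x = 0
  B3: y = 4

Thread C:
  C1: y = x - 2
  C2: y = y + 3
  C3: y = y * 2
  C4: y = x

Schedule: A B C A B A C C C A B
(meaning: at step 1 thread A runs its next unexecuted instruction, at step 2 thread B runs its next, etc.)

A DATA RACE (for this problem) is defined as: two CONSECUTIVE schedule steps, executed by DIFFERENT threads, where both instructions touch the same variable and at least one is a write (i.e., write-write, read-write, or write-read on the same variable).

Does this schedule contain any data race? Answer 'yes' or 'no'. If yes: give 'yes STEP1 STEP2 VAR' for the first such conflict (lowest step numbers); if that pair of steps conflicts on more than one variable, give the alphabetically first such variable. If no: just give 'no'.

Steps 1,2: A(r=y,w=y) vs B(r=x,w=x). No conflict.
Steps 2,3: B(x = x + 1) vs C(y = x - 2). RACE on x (W-R).
Steps 3,4: C(y = x - 2) vs A(x = x * -1). RACE on x (R-W).
Steps 4,5: A(x = x * -1) vs B(x = 0). RACE on x (W-W).
Steps 5,6: B(x = 0) vs A(y = x). RACE on x (W-R).
Steps 6,7: A(y = x) vs C(y = y + 3). RACE on y (W-W).
Steps 7,8: same thread (C). No race.
Steps 8,9: same thread (C). No race.
Steps 9,10: C(y = x) vs A(x = y). RACE on x (R-W), y (W-R). Multiple vars; alphabetically first is x.
Steps 10,11: A(x = y) vs B(y = 4). RACE on y (R-W).
First conflict at steps 2,3.

Answer: yes 2 3 x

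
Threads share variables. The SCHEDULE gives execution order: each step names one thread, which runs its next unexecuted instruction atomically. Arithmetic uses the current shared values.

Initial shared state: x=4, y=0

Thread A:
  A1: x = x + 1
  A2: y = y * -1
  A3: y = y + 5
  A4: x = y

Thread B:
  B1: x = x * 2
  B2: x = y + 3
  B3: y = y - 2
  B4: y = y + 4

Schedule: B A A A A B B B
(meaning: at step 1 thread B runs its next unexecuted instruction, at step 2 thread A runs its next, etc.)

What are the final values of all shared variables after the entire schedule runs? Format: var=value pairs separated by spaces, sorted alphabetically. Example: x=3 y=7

Answer: x=8 y=7

Derivation:
Step 1: thread B executes B1 (x = x * 2). Shared: x=8 y=0. PCs: A@0 B@1
Step 2: thread A executes A1 (x = x + 1). Shared: x=9 y=0. PCs: A@1 B@1
Step 3: thread A executes A2 (y = y * -1). Shared: x=9 y=0. PCs: A@2 B@1
Step 4: thread A executes A3 (y = y + 5). Shared: x=9 y=5. PCs: A@3 B@1
Step 5: thread A executes A4 (x = y). Shared: x=5 y=5. PCs: A@4 B@1
Step 6: thread B executes B2 (x = y + 3). Shared: x=8 y=5. PCs: A@4 B@2
Step 7: thread B executes B3 (y = y - 2). Shared: x=8 y=3. PCs: A@4 B@3
Step 8: thread B executes B4 (y = y + 4). Shared: x=8 y=7. PCs: A@4 B@4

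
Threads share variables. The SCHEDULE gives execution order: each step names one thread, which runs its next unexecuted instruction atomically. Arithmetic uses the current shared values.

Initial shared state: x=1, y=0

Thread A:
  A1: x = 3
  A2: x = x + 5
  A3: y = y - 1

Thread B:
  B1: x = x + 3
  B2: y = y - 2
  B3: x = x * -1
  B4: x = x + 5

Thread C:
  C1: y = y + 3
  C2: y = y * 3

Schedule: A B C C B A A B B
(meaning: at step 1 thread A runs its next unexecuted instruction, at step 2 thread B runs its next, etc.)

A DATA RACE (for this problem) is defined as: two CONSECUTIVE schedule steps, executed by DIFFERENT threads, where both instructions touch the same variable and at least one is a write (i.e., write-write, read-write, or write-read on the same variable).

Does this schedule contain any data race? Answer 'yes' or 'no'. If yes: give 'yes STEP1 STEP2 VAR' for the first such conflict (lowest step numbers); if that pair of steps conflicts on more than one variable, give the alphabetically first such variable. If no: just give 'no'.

Steps 1,2: A(x = 3) vs B(x = x + 3). RACE on x (W-W).
Steps 2,3: B(r=x,w=x) vs C(r=y,w=y). No conflict.
Steps 3,4: same thread (C). No race.
Steps 4,5: C(y = y * 3) vs B(y = y - 2). RACE on y (W-W).
Steps 5,6: B(r=y,w=y) vs A(r=x,w=x). No conflict.
Steps 6,7: same thread (A). No race.
Steps 7,8: A(r=y,w=y) vs B(r=x,w=x). No conflict.
Steps 8,9: same thread (B). No race.
First conflict at steps 1,2.

Answer: yes 1 2 x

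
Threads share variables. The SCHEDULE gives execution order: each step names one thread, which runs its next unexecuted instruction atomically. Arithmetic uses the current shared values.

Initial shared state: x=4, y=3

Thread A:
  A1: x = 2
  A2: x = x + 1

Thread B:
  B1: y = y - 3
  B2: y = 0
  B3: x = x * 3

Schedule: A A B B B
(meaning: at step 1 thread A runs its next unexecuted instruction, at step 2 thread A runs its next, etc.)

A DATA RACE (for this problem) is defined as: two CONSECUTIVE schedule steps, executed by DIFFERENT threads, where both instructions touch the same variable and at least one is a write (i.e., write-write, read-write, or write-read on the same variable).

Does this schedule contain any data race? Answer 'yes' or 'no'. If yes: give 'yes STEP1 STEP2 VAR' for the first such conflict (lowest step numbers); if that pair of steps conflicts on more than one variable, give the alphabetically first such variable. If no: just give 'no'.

Answer: no

Derivation:
Steps 1,2: same thread (A). No race.
Steps 2,3: A(r=x,w=x) vs B(r=y,w=y). No conflict.
Steps 3,4: same thread (B). No race.
Steps 4,5: same thread (B). No race.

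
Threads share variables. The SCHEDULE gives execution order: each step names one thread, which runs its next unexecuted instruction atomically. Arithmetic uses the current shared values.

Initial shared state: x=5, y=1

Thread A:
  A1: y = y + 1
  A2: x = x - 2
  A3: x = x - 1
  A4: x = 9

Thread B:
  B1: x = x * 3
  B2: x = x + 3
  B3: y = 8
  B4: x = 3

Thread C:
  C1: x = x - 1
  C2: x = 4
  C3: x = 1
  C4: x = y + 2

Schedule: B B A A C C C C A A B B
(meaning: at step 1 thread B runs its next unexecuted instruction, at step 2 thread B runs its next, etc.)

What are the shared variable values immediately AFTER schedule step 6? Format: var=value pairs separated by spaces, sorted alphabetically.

Answer: x=4 y=2

Derivation:
Step 1: thread B executes B1 (x = x * 3). Shared: x=15 y=1. PCs: A@0 B@1 C@0
Step 2: thread B executes B2 (x = x + 3). Shared: x=18 y=1. PCs: A@0 B@2 C@0
Step 3: thread A executes A1 (y = y + 1). Shared: x=18 y=2. PCs: A@1 B@2 C@0
Step 4: thread A executes A2 (x = x - 2). Shared: x=16 y=2. PCs: A@2 B@2 C@0
Step 5: thread C executes C1 (x = x - 1). Shared: x=15 y=2. PCs: A@2 B@2 C@1
Step 6: thread C executes C2 (x = 4). Shared: x=4 y=2. PCs: A@2 B@2 C@2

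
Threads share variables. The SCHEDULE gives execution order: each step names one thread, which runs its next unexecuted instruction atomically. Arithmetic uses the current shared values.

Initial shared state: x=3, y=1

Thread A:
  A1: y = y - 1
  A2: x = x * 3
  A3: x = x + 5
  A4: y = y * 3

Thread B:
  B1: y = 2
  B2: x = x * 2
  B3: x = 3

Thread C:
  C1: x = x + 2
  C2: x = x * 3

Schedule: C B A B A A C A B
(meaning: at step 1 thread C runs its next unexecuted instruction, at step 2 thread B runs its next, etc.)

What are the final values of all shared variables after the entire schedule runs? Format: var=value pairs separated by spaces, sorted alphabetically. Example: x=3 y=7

Answer: x=3 y=3

Derivation:
Step 1: thread C executes C1 (x = x + 2). Shared: x=5 y=1. PCs: A@0 B@0 C@1
Step 2: thread B executes B1 (y = 2). Shared: x=5 y=2. PCs: A@0 B@1 C@1
Step 3: thread A executes A1 (y = y - 1). Shared: x=5 y=1. PCs: A@1 B@1 C@1
Step 4: thread B executes B2 (x = x * 2). Shared: x=10 y=1. PCs: A@1 B@2 C@1
Step 5: thread A executes A2 (x = x * 3). Shared: x=30 y=1. PCs: A@2 B@2 C@1
Step 6: thread A executes A3 (x = x + 5). Shared: x=35 y=1. PCs: A@3 B@2 C@1
Step 7: thread C executes C2 (x = x * 3). Shared: x=105 y=1. PCs: A@3 B@2 C@2
Step 8: thread A executes A4 (y = y * 3). Shared: x=105 y=3. PCs: A@4 B@2 C@2
Step 9: thread B executes B3 (x = 3). Shared: x=3 y=3. PCs: A@4 B@3 C@2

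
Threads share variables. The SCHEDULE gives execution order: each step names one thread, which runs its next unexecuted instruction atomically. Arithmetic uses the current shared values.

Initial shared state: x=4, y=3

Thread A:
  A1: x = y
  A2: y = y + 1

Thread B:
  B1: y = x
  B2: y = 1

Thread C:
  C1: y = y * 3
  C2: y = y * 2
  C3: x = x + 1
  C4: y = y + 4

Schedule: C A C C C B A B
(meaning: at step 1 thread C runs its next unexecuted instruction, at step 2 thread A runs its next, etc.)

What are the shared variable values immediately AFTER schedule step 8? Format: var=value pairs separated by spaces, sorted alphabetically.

Answer: x=10 y=1

Derivation:
Step 1: thread C executes C1 (y = y * 3). Shared: x=4 y=9. PCs: A@0 B@0 C@1
Step 2: thread A executes A1 (x = y). Shared: x=9 y=9. PCs: A@1 B@0 C@1
Step 3: thread C executes C2 (y = y * 2). Shared: x=9 y=18. PCs: A@1 B@0 C@2
Step 4: thread C executes C3 (x = x + 1). Shared: x=10 y=18. PCs: A@1 B@0 C@3
Step 5: thread C executes C4 (y = y + 4). Shared: x=10 y=22. PCs: A@1 B@0 C@4
Step 6: thread B executes B1 (y = x). Shared: x=10 y=10. PCs: A@1 B@1 C@4
Step 7: thread A executes A2 (y = y + 1). Shared: x=10 y=11. PCs: A@2 B@1 C@4
Step 8: thread B executes B2 (y = 1). Shared: x=10 y=1. PCs: A@2 B@2 C@4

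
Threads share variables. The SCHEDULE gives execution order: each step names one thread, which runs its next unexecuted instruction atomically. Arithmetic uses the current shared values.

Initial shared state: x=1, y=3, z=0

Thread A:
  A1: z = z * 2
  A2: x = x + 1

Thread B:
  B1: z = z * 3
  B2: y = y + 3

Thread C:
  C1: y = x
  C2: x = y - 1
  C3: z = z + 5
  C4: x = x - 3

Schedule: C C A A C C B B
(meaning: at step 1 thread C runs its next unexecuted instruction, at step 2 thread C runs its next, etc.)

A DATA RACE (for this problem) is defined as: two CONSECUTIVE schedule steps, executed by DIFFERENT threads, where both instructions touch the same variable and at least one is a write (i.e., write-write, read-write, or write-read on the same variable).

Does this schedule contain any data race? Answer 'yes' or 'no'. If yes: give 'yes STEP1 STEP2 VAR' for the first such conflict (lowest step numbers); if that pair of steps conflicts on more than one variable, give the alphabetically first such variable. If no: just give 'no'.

Steps 1,2: same thread (C). No race.
Steps 2,3: C(r=y,w=x) vs A(r=z,w=z). No conflict.
Steps 3,4: same thread (A). No race.
Steps 4,5: A(r=x,w=x) vs C(r=z,w=z). No conflict.
Steps 5,6: same thread (C). No race.
Steps 6,7: C(r=x,w=x) vs B(r=z,w=z). No conflict.
Steps 7,8: same thread (B). No race.

Answer: no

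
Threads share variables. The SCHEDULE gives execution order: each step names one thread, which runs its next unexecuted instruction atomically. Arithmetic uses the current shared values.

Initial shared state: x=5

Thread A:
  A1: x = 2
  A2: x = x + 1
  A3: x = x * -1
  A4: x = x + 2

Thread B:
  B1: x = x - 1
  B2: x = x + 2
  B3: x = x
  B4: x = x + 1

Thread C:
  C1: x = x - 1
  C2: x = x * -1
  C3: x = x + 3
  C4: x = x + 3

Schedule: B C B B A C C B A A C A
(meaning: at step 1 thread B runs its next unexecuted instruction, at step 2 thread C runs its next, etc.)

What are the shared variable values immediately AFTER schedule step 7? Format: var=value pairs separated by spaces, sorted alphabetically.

Answer: x=1

Derivation:
Step 1: thread B executes B1 (x = x - 1). Shared: x=4. PCs: A@0 B@1 C@0
Step 2: thread C executes C1 (x = x - 1). Shared: x=3. PCs: A@0 B@1 C@1
Step 3: thread B executes B2 (x = x + 2). Shared: x=5. PCs: A@0 B@2 C@1
Step 4: thread B executes B3 (x = x). Shared: x=5. PCs: A@0 B@3 C@1
Step 5: thread A executes A1 (x = 2). Shared: x=2. PCs: A@1 B@3 C@1
Step 6: thread C executes C2 (x = x * -1). Shared: x=-2. PCs: A@1 B@3 C@2
Step 7: thread C executes C3 (x = x + 3). Shared: x=1. PCs: A@1 B@3 C@3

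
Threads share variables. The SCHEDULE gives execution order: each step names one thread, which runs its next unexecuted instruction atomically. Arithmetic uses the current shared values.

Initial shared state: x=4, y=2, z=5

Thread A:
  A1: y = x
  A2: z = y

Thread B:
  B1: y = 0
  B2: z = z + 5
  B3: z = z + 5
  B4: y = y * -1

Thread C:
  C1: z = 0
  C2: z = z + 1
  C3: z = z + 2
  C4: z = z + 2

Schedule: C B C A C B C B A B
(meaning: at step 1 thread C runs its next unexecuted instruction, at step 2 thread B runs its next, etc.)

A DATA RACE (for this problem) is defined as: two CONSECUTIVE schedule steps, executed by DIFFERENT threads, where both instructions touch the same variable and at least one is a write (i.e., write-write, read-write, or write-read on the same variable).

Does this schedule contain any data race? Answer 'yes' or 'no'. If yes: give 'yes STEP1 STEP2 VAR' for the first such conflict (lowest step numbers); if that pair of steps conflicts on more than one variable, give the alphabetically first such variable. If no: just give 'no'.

Steps 1,2: C(r=-,w=z) vs B(r=-,w=y). No conflict.
Steps 2,3: B(r=-,w=y) vs C(r=z,w=z). No conflict.
Steps 3,4: C(r=z,w=z) vs A(r=x,w=y). No conflict.
Steps 4,5: A(r=x,w=y) vs C(r=z,w=z). No conflict.
Steps 5,6: C(z = z + 2) vs B(z = z + 5). RACE on z (W-W).
Steps 6,7: B(z = z + 5) vs C(z = z + 2). RACE on z (W-W).
Steps 7,8: C(z = z + 2) vs B(z = z + 5). RACE on z (W-W).
Steps 8,9: B(z = z + 5) vs A(z = y). RACE on z (W-W).
Steps 9,10: A(z = y) vs B(y = y * -1). RACE on y (R-W).
First conflict at steps 5,6.

Answer: yes 5 6 z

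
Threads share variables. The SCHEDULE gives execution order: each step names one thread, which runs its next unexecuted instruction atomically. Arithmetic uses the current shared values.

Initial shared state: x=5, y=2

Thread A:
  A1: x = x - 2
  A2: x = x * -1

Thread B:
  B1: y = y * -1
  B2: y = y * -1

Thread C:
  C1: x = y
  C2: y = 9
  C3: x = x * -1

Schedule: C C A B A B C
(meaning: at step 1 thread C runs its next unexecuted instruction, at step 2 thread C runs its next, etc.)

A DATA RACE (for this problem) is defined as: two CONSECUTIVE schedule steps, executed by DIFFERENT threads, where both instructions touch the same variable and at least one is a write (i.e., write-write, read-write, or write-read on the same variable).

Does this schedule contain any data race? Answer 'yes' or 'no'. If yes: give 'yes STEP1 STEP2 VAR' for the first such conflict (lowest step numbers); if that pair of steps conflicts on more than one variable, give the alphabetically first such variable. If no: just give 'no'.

Steps 1,2: same thread (C). No race.
Steps 2,3: C(r=-,w=y) vs A(r=x,w=x). No conflict.
Steps 3,4: A(r=x,w=x) vs B(r=y,w=y). No conflict.
Steps 4,5: B(r=y,w=y) vs A(r=x,w=x). No conflict.
Steps 5,6: A(r=x,w=x) vs B(r=y,w=y). No conflict.
Steps 6,7: B(r=y,w=y) vs C(r=x,w=x). No conflict.

Answer: no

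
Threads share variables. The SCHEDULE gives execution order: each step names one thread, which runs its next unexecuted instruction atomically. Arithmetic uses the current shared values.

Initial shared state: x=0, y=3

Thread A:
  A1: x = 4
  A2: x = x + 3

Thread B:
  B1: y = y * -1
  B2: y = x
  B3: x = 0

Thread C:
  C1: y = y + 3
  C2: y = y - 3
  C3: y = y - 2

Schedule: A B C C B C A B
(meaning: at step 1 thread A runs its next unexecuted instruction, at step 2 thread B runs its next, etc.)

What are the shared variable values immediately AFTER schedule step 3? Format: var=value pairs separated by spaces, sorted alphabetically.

Answer: x=4 y=0

Derivation:
Step 1: thread A executes A1 (x = 4). Shared: x=4 y=3. PCs: A@1 B@0 C@0
Step 2: thread B executes B1 (y = y * -1). Shared: x=4 y=-3. PCs: A@1 B@1 C@0
Step 3: thread C executes C1 (y = y + 3). Shared: x=4 y=0. PCs: A@1 B@1 C@1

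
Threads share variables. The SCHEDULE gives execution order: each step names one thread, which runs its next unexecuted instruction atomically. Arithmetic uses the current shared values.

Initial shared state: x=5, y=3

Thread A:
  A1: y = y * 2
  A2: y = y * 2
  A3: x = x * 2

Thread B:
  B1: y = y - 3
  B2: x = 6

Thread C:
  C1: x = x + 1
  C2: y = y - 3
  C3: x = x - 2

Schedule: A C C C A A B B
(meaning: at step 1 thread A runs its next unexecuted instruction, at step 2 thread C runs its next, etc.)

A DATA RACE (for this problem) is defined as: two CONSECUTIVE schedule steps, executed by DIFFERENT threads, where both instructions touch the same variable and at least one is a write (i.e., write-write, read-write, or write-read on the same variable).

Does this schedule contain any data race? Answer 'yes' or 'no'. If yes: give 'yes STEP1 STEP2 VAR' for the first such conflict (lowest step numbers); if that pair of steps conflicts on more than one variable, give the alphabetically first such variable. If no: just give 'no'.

Steps 1,2: A(r=y,w=y) vs C(r=x,w=x). No conflict.
Steps 2,3: same thread (C). No race.
Steps 3,4: same thread (C). No race.
Steps 4,5: C(r=x,w=x) vs A(r=y,w=y). No conflict.
Steps 5,6: same thread (A). No race.
Steps 6,7: A(r=x,w=x) vs B(r=y,w=y). No conflict.
Steps 7,8: same thread (B). No race.

Answer: no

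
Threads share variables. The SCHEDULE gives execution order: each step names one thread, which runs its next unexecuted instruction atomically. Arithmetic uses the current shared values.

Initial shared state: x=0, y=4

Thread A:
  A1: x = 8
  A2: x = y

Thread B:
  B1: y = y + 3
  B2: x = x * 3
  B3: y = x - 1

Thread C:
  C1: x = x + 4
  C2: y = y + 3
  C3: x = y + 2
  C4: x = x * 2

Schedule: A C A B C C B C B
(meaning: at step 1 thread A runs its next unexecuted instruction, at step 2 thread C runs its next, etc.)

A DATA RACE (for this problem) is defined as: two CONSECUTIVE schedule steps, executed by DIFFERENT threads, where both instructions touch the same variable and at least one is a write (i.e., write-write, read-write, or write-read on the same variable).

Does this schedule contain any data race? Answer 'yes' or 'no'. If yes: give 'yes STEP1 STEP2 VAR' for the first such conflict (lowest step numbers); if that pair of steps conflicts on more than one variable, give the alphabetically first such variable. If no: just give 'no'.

Answer: yes 1 2 x

Derivation:
Steps 1,2: A(x = 8) vs C(x = x + 4). RACE on x (W-W).
Steps 2,3: C(x = x + 4) vs A(x = y). RACE on x (W-W).
Steps 3,4: A(x = y) vs B(y = y + 3). RACE on y (R-W).
Steps 4,5: B(y = y + 3) vs C(y = y + 3). RACE on y (W-W).
Steps 5,6: same thread (C). No race.
Steps 6,7: C(x = y + 2) vs B(x = x * 3). RACE on x (W-W).
Steps 7,8: B(x = x * 3) vs C(x = x * 2). RACE on x (W-W).
Steps 8,9: C(x = x * 2) vs B(y = x - 1). RACE on x (W-R).
First conflict at steps 1,2.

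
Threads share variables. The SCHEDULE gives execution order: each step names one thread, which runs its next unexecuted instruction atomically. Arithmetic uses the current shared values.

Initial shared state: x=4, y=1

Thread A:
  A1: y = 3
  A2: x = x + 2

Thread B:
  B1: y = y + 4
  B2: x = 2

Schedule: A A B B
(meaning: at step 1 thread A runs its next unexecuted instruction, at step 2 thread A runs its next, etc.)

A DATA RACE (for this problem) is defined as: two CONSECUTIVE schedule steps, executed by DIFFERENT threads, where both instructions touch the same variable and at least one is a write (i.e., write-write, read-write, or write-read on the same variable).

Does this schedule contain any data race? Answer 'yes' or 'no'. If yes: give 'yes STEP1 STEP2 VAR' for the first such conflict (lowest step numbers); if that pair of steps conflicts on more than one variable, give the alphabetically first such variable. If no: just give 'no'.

Answer: no

Derivation:
Steps 1,2: same thread (A). No race.
Steps 2,3: A(r=x,w=x) vs B(r=y,w=y). No conflict.
Steps 3,4: same thread (B). No race.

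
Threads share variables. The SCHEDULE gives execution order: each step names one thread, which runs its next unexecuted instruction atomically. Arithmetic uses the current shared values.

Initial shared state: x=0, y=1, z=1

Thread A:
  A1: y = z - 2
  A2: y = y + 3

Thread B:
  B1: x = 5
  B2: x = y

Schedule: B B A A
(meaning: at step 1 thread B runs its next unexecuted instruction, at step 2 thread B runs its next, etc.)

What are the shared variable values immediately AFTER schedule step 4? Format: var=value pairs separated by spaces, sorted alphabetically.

Step 1: thread B executes B1 (x = 5). Shared: x=5 y=1 z=1. PCs: A@0 B@1
Step 2: thread B executes B2 (x = y). Shared: x=1 y=1 z=1. PCs: A@0 B@2
Step 3: thread A executes A1 (y = z - 2). Shared: x=1 y=-1 z=1. PCs: A@1 B@2
Step 4: thread A executes A2 (y = y + 3). Shared: x=1 y=2 z=1. PCs: A@2 B@2

Answer: x=1 y=2 z=1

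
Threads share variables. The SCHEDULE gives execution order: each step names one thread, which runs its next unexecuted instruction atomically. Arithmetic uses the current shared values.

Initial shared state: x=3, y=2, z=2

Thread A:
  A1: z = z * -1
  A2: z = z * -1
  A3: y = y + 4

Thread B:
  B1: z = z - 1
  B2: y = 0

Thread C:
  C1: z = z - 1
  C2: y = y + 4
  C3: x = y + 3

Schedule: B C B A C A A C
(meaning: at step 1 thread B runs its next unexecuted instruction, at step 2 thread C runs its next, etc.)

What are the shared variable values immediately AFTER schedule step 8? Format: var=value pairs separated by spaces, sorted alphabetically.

Step 1: thread B executes B1 (z = z - 1). Shared: x=3 y=2 z=1. PCs: A@0 B@1 C@0
Step 2: thread C executes C1 (z = z - 1). Shared: x=3 y=2 z=0. PCs: A@0 B@1 C@1
Step 3: thread B executes B2 (y = 0). Shared: x=3 y=0 z=0. PCs: A@0 B@2 C@1
Step 4: thread A executes A1 (z = z * -1). Shared: x=3 y=0 z=0. PCs: A@1 B@2 C@1
Step 5: thread C executes C2 (y = y + 4). Shared: x=3 y=4 z=0. PCs: A@1 B@2 C@2
Step 6: thread A executes A2 (z = z * -1). Shared: x=3 y=4 z=0. PCs: A@2 B@2 C@2
Step 7: thread A executes A3 (y = y + 4). Shared: x=3 y=8 z=0. PCs: A@3 B@2 C@2
Step 8: thread C executes C3 (x = y + 3). Shared: x=11 y=8 z=0. PCs: A@3 B@2 C@3

Answer: x=11 y=8 z=0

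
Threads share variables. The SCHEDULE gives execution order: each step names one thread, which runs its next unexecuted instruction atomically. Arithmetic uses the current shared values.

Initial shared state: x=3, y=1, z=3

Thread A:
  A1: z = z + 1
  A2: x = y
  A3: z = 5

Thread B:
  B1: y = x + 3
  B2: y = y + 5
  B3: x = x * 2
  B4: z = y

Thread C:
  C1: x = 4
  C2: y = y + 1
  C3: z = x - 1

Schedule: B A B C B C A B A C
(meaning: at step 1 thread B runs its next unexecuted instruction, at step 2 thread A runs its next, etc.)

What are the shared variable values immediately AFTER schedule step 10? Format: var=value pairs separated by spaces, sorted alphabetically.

Step 1: thread B executes B1 (y = x + 3). Shared: x=3 y=6 z=3. PCs: A@0 B@1 C@0
Step 2: thread A executes A1 (z = z + 1). Shared: x=3 y=6 z=4. PCs: A@1 B@1 C@0
Step 3: thread B executes B2 (y = y + 5). Shared: x=3 y=11 z=4. PCs: A@1 B@2 C@0
Step 4: thread C executes C1 (x = 4). Shared: x=4 y=11 z=4. PCs: A@1 B@2 C@1
Step 5: thread B executes B3 (x = x * 2). Shared: x=8 y=11 z=4. PCs: A@1 B@3 C@1
Step 6: thread C executes C2 (y = y + 1). Shared: x=8 y=12 z=4. PCs: A@1 B@3 C@2
Step 7: thread A executes A2 (x = y). Shared: x=12 y=12 z=4. PCs: A@2 B@3 C@2
Step 8: thread B executes B4 (z = y). Shared: x=12 y=12 z=12. PCs: A@2 B@4 C@2
Step 9: thread A executes A3 (z = 5). Shared: x=12 y=12 z=5. PCs: A@3 B@4 C@2
Step 10: thread C executes C3 (z = x - 1). Shared: x=12 y=12 z=11. PCs: A@3 B@4 C@3

Answer: x=12 y=12 z=11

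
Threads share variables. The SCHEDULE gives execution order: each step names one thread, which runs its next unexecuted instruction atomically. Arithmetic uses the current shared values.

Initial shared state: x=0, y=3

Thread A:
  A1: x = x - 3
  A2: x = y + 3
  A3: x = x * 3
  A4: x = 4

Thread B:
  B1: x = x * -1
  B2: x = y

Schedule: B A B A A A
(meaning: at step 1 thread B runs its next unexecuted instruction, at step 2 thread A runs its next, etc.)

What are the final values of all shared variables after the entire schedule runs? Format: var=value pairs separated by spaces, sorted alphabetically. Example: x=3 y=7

Step 1: thread B executes B1 (x = x * -1). Shared: x=0 y=3. PCs: A@0 B@1
Step 2: thread A executes A1 (x = x - 3). Shared: x=-3 y=3. PCs: A@1 B@1
Step 3: thread B executes B2 (x = y). Shared: x=3 y=3. PCs: A@1 B@2
Step 4: thread A executes A2 (x = y + 3). Shared: x=6 y=3. PCs: A@2 B@2
Step 5: thread A executes A3 (x = x * 3). Shared: x=18 y=3. PCs: A@3 B@2
Step 6: thread A executes A4 (x = 4). Shared: x=4 y=3. PCs: A@4 B@2

Answer: x=4 y=3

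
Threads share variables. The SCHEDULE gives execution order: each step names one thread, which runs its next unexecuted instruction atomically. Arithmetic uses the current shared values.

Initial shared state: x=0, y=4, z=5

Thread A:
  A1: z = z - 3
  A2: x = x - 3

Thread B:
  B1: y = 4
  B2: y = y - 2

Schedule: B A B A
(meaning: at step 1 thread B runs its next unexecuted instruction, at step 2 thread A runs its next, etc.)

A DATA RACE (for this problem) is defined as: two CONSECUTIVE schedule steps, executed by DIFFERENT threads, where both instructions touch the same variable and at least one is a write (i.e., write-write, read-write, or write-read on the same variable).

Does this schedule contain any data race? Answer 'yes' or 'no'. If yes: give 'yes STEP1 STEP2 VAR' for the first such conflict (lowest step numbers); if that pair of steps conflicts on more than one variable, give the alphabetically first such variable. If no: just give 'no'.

Steps 1,2: B(r=-,w=y) vs A(r=z,w=z). No conflict.
Steps 2,3: A(r=z,w=z) vs B(r=y,w=y). No conflict.
Steps 3,4: B(r=y,w=y) vs A(r=x,w=x). No conflict.

Answer: no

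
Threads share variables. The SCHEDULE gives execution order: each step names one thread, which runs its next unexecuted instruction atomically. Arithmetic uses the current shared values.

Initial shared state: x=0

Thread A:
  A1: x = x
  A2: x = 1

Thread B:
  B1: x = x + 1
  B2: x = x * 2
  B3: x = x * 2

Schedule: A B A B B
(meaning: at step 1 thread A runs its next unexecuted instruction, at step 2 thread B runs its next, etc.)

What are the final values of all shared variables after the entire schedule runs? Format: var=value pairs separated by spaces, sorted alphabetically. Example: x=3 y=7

Answer: x=4

Derivation:
Step 1: thread A executes A1 (x = x). Shared: x=0. PCs: A@1 B@0
Step 2: thread B executes B1 (x = x + 1). Shared: x=1. PCs: A@1 B@1
Step 3: thread A executes A2 (x = 1). Shared: x=1. PCs: A@2 B@1
Step 4: thread B executes B2 (x = x * 2). Shared: x=2. PCs: A@2 B@2
Step 5: thread B executes B3 (x = x * 2). Shared: x=4. PCs: A@2 B@3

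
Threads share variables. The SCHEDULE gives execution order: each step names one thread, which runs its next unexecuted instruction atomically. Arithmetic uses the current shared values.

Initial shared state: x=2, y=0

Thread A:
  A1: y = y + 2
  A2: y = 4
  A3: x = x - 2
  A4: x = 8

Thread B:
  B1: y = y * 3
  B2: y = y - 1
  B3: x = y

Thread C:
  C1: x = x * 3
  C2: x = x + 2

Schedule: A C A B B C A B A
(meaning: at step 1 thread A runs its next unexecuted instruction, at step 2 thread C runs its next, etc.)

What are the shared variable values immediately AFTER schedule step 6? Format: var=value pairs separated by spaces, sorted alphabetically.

Answer: x=8 y=11

Derivation:
Step 1: thread A executes A1 (y = y + 2). Shared: x=2 y=2. PCs: A@1 B@0 C@0
Step 2: thread C executes C1 (x = x * 3). Shared: x=6 y=2. PCs: A@1 B@0 C@1
Step 3: thread A executes A2 (y = 4). Shared: x=6 y=4. PCs: A@2 B@0 C@1
Step 4: thread B executes B1 (y = y * 3). Shared: x=6 y=12. PCs: A@2 B@1 C@1
Step 5: thread B executes B2 (y = y - 1). Shared: x=6 y=11. PCs: A@2 B@2 C@1
Step 6: thread C executes C2 (x = x + 2). Shared: x=8 y=11. PCs: A@2 B@2 C@2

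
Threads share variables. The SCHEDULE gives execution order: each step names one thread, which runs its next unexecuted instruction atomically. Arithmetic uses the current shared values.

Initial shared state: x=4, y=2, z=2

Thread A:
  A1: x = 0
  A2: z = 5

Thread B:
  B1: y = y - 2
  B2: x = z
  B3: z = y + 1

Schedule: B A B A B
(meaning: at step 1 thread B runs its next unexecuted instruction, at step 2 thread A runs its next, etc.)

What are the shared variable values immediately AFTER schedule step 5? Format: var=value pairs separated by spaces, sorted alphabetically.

Answer: x=2 y=0 z=1

Derivation:
Step 1: thread B executes B1 (y = y - 2). Shared: x=4 y=0 z=2. PCs: A@0 B@1
Step 2: thread A executes A1 (x = 0). Shared: x=0 y=0 z=2. PCs: A@1 B@1
Step 3: thread B executes B2 (x = z). Shared: x=2 y=0 z=2. PCs: A@1 B@2
Step 4: thread A executes A2 (z = 5). Shared: x=2 y=0 z=5. PCs: A@2 B@2
Step 5: thread B executes B3 (z = y + 1). Shared: x=2 y=0 z=1. PCs: A@2 B@3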